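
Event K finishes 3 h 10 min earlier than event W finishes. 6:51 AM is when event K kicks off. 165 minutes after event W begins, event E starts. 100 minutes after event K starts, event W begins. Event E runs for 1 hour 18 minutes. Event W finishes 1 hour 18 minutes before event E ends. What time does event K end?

8:06 AM

Event W starts at 6:51 AM + 100 min = 8:31 AM.
Event E starts at 8:31 AM + 165 min = 11:16 AM.
Event E ends at 11:16 AM + 78 min = 12:34 PM.
Event W ends at 12:34 PM − 78 min = 11:16 AM.
Event K ends at 11:16 AM − 190 min = 8:06 AM.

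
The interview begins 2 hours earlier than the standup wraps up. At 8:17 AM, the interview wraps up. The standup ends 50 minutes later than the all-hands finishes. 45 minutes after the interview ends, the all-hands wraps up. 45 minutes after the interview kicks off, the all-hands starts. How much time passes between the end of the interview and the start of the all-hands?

20 minutes

The all-hands ends at 8:17 AM + 45 min = 9:02 AM.
The standup ends at 9:02 AM + 50 min = 9:52 AM.
The interview starts at 9:52 AM − 120 min = 7:52 AM.
The all-hands starts at 7:52 AM + 45 min = 8:37 AM.
From 8:17 AM to 8:37 AM is 20 minutes.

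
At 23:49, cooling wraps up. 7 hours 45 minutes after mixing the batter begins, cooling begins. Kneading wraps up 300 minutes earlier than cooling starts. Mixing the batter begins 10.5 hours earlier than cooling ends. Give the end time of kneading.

Mixing the batter starts at 23:49 − 630 min = 13:19.
Cooling starts at 13:19 + 465 min = 21:04.
Kneading ends at 21:04 − 300 min = 16:04.

16:04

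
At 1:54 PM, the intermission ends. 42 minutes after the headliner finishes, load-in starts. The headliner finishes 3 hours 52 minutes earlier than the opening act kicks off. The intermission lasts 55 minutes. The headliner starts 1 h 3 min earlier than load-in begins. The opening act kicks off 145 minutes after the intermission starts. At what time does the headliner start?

11:11 AM

The intermission starts at 1:54 PM − 55 min = 12:59 PM.
The opening act starts at 12:59 PM + 145 min = 3:24 PM.
The headliner ends at 3:24 PM − 232 min = 11:32 AM.
Load-in starts at 11:32 AM + 42 min = 12:14 PM.
The headliner starts at 12:14 PM − 63 min = 11:11 AM.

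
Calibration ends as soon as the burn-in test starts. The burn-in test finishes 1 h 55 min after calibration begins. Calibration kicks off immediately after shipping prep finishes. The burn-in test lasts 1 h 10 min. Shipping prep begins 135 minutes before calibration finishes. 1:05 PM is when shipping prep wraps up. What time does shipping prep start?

Calibration starts at 1:05 PM.
The burn-in test ends at 1:05 PM + 115 min = 3:00 PM.
The burn-in test starts at 3:00 PM − 70 min = 1:50 PM.
So calibration ends at 1:50 PM.
Shipping prep starts at 1:50 PM − 135 min = 11:35 AM.

11:35 AM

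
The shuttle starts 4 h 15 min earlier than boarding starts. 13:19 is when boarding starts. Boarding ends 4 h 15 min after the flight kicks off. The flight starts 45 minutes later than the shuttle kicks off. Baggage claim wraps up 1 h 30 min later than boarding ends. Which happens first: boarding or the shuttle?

The shuttle starts at 13:19 − 255 min = 09:04.
Boarding starts at 13:19 and the shuttle starts at 09:04, so the shuttle is first.

the shuttle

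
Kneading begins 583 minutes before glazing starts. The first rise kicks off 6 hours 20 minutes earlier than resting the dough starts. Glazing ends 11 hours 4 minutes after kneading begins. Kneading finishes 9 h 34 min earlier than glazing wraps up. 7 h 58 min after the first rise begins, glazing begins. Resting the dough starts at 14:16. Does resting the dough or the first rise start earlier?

the first rise

The first rise starts at 14:16 − 380 min = 07:56.
Resting the dough starts at 14:16 and the first rise starts at 07:56, so the first rise is first.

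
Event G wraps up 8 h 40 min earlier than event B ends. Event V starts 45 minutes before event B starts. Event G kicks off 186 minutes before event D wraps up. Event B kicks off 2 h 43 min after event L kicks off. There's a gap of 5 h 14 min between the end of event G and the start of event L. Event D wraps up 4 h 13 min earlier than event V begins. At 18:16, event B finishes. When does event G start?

Event G ends at 18:16 − 520 min = 09:36.
Event L starts at 09:36 + 314 min = 14:50.
Event B starts at 14:50 + 163 min = 17:33.
Event V starts at 17:33 − 45 min = 16:48.
Event D ends at 16:48 − 253 min = 12:35.
Event G starts at 12:35 − 186 min = 09:29.

09:29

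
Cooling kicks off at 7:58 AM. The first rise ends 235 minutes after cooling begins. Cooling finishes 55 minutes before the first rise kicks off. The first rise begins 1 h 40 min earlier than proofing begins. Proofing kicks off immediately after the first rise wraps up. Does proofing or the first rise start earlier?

the first rise

The first rise ends at 7:58 AM + 235 min = 11:53 AM.
So proofing starts at 11:53 AM.
The first rise starts at 11:53 AM − 100 min = 10:13 AM.
Proofing starts at 11:53 AM and the first rise starts at 10:13 AM, so the first rise is first.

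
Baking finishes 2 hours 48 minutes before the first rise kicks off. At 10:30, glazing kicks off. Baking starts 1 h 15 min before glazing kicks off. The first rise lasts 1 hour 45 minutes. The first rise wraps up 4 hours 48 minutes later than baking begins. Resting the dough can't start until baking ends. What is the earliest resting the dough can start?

09:30

Baking starts at 10:30 − 75 min = 09:15.
The first rise ends at 09:15 + 288 min = 14:03.
The first rise starts at 14:03 − 105 min = 12:18.
Baking ends at 12:18 − 168 min = 09:30.
Resting the dough is bounded by baking, so the earliest it can start is 09:30.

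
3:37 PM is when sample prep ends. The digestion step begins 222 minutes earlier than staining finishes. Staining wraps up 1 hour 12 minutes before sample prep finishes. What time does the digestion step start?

10:43 AM

Staining ends at 3:37 PM − 72 min = 2:25 PM.
The digestion step starts at 2:25 PM − 222 min = 10:43 AM.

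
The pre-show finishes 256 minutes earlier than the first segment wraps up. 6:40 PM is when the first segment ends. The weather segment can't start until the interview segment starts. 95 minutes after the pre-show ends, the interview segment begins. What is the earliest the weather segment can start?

3:59 PM

The pre-show ends at 6:40 PM − 256 min = 2:24 PM.
The interview segment starts at 2:24 PM + 95 min = 3:59 PM.
The weather segment is bounded by the interview segment, so the earliest it can start is 3:59 PM.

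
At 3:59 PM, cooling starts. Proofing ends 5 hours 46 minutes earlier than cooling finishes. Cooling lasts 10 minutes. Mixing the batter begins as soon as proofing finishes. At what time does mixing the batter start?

Cooling ends at 3:59 PM + 10 min = 4:09 PM.
Proofing ends at 4:09 PM − 346 min = 10:23 AM.
So mixing the batter starts at 10:23 AM.

10:23 AM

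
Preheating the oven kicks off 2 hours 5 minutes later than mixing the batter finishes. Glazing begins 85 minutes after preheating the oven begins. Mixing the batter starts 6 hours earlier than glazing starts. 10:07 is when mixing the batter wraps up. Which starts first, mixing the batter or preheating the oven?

Preheating the oven starts at 10:07 + 125 min = 12:12.
Glazing starts at 12:12 + 85 min = 13:37.
Mixing the batter starts at 13:37 − 360 min = 07:37.
Mixing the batter starts at 07:37 and preheating the oven starts at 12:12, so mixing the batter is first.

mixing the batter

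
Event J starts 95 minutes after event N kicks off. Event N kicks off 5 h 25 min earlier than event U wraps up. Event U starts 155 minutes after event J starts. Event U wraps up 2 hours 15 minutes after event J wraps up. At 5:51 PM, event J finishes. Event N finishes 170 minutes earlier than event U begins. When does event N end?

4:01 PM

Event U ends at 5:51 PM + 135 min = 8:06 PM.
Event N starts at 8:06 PM − 325 min = 2:41 PM.
Event J starts at 2:41 PM + 95 min = 4:16 PM.
Event U starts at 4:16 PM + 155 min = 6:51 PM.
Event N ends at 6:51 PM − 170 min = 4:01 PM.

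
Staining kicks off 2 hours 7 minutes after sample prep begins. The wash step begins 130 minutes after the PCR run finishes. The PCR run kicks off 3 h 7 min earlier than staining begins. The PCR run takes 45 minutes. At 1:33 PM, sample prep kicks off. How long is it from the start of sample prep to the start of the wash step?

Staining starts at 1:33 PM + 127 min = 3:40 PM.
The PCR run starts at 3:40 PM − 187 min = 12:33 PM.
The PCR run ends at 12:33 PM + 45 min = 1:18 PM.
The wash step starts at 1:18 PM + 130 min = 3:28 PM.
From 1:33 PM to 3:28 PM is 1 hour 55 minutes.

1 hour 55 minutes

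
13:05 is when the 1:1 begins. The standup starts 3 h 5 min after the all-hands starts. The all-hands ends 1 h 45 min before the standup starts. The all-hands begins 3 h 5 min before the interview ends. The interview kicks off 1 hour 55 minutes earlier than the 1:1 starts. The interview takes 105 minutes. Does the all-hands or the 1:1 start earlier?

The interview starts at 13:05 − 115 min = 11:10.
The interview ends at 11:10 + 105 min = 12:55.
The all-hands starts at 12:55 − 185 min = 09:50.
The all-hands starts at 09:50 and the 1:1 starts at 13:05, so the all-hands is first.

the all-hands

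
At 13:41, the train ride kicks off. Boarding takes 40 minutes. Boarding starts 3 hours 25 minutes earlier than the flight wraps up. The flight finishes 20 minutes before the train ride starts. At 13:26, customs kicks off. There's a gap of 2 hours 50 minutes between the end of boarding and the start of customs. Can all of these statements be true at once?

Yes

The flight ends at 13:41 − 20 min = 13:21.
Boarding starts at 13:21 − 205 min = 09:56.
Boarding ends at 09:56 + 40 min = 10:36.
Customs starts at 10:36 + 170 min = 13:26.
That matches the stated 13:26, so the schedule is consistent.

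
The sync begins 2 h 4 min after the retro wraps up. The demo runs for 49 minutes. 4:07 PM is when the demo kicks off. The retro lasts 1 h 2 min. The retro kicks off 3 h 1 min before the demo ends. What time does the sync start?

5:01 PM

The demo ends at 4:07 PM + 49 min = 4:56 PM.
The retro starts at 4:56 PM − 181 min = 1:55 PM.
The retro ends at 1:55 PM + 62 min = 2:57 PM.
The sync starts at 2:57 PM + 124 min = 5:01 PM.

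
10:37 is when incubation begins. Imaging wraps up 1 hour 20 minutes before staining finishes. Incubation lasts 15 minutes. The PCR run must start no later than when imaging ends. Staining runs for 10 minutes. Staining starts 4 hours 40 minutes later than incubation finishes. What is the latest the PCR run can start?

14:22

Incubation ends at 10:37 + 15 min = 10:52.
Staining starts at 10:52 + 280 min = 15:32.
Staining ends at 15:32 + 10 min = 15:42.
Imaging ends at 15:42 − 80 min = 14:22.
The PCR run is bounded by imaging, so the latest it can start is 14:22.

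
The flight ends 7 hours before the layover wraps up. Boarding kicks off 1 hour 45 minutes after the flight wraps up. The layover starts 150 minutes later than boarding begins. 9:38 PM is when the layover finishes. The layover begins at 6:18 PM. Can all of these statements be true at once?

No

The flight ends at 9:38 PM − 420 min = 2:38 PM.
Boarding starts at 2:38 PM + 105 min = 4:23 PM.
The layover starts at 4:23 PM + 150 min = 6:53 PM.
But the layover is also said to start at 6:18 PM — a 35-minute conflict.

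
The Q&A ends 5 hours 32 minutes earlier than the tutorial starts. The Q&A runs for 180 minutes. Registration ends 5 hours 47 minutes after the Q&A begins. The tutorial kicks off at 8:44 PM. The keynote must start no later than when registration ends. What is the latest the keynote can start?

5:59 PM

The Q&A ends at 8:44 PM − 332 min = 3:12 PM.
The Q&A starts at 3:12 PM − 180 min = 12:12 PM.
Registration ends at 12:12 PM + 347 min = 5:59 PM.
The keynote is bounded by registration, so the latest it can start is 5:59 PM.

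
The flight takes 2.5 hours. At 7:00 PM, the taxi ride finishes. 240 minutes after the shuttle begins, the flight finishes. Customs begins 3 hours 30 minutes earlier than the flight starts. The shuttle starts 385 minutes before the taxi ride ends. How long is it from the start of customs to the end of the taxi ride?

The shuttle starts at 7:00 PM − 385 min = 12:35 PM.
The flight ends at 12:35 PM + 240 min = 4:35 PM.
The flight starts at 4:35 PM − 150 min = 2:05 PM.
Customs starts at 2:05 PM − 210 min = 10:35 AM.
From 10:35 AM to 7:00 PM is 8 hours 25 minutes.

8 hours 25 minutes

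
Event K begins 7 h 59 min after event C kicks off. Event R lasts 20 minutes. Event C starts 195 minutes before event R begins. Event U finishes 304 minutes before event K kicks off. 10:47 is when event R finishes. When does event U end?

10:07

Event R starts at 10:47 − 20 min = 10:27.
Event C starts at 10:27 − 195 min = 07:12.
Event K starts at 07:12 + 479 min = 15:11.
Event U ends at 15:11 − 304 min = 10:07.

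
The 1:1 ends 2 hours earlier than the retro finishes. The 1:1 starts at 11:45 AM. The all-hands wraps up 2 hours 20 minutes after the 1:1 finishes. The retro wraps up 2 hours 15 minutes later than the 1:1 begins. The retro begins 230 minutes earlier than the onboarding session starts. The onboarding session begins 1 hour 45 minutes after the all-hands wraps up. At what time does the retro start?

The retro ends at 11:45 AM + 135 min = 2:00 PM.
The 1:1 ends at 2:00 PM − 120 min = 12:00 PM.
The all-hands ends at 12:00 PM + 140 min = 2:20 PM.
The onboarding session starts at 2:20 PM + 105 min = 4:05 PM.
The retro starts at 4:05 PM − 230 min = 12:15 PM.

12:15 PM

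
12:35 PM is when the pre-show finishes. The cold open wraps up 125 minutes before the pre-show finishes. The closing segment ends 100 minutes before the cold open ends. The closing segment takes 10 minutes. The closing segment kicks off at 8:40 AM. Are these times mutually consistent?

Yes

The cold open ends at 12:35 PM − 125 min = 10:30 AM.
The closing segment ends at 10:30 AM − 100 min = 8:50 AM.
The closing segment starts at 8:50 AM − 10 min = 8:40 AM.
That matches the stated 8:40 AM, so the schedule is consistent.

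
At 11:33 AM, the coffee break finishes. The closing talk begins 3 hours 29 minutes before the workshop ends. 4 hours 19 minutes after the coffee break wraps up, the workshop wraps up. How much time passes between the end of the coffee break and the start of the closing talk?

The workshop ends at 11:33 AM + 259 min = 3:52 PM.
The closing talk starts at 3:52 PM − 209 min = 12:23 PM.
From 11:33 AM to 12:23 PM is 50 minutes.

50 minutes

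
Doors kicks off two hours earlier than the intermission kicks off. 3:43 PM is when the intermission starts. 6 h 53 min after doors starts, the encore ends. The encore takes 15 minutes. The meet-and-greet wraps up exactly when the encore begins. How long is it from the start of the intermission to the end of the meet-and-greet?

4 h 38 min

Doors starts at 3:43 PM − 120 min = 1:43 PM.
The encore ends at 1:43 PM + 413 min = 8:36 PM.
The encore starts at 8:36 PM − 15 min = 8:21 PM.
So the meet-and-greet ends at 8:21 PM.
From 3:43 PM to 8:21 PM is 4 h 38 min.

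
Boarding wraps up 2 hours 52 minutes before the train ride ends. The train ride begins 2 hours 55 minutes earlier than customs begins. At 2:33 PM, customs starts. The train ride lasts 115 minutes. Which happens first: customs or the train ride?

the train ride

The train ride starts at 2:33 PM − 175 min = 11:38 AM.
Customs starts at 2:33 PM and the train ride starts at 11:38 AM, so the train ride is first.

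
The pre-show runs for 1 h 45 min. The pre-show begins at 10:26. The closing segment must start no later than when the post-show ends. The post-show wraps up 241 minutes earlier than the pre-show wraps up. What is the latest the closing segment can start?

The pre-show ends at 10:26 + 105 min = 12:11.
The post-show ends at 12:11 − 241 min = 08:10.
The closing segment is bounded by the post-show, so the latest it can start is 08:10.

08:10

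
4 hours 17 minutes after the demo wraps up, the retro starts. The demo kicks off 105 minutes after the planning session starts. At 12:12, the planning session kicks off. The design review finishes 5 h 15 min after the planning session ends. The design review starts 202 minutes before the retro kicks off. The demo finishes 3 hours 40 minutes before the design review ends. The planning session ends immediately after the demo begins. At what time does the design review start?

The demo starts at 12:12 + 105 min = 13:57.
So the planning session ends at 13:57.
The design review ends at 13:57 + 315 min = 19:12.
The demo ends at 19:12 − 220 min = 15:32.
The retro starts at 15:32 + 257 min = 19:49.
The design review starts at 19:49 − 202 min = 16:27.

16:27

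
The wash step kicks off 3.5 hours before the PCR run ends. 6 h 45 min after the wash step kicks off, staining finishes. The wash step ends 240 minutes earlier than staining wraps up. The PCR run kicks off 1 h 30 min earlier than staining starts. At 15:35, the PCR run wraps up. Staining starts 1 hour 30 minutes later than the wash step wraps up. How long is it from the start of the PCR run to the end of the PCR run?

The wash step starts at 15:35 − 210 min = 12:05.
Staining ends at 12:05 + 405 min = 18:50.
The wash step ends at 18:50 − 240 min = 14:50.
Staining starts at 14:50 + 90 min = 16:20.
The PCR run starts at 16:20 − 90 min = 14:50.
From 14:50 to 15:35 is 45 minutes.

45 minutes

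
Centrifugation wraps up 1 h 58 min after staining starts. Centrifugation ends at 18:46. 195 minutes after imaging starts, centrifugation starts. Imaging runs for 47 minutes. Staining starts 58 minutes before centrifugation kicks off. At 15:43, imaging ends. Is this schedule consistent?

No

Imaging starts at 15:43 − 47 min = 14:56.
Centrifugation starts at 14:56 + 195 min = 18:11.
Staining starts at 18:11 − 58 min = 17:13.
Centrifugation ends at 17:13 + 118 min = 19:11.
But centrifugation is also said to end at 18:46 — a 25-minute conflict.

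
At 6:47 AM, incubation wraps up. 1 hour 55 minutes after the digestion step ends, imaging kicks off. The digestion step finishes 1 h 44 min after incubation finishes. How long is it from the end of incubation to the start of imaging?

The digestion step ends at 6:47 AM + 104 min = 8:31 AM.
Imaging starts at 8:31 AM + 115 min = 10:26 AM.
From 6:47 AM to 10:26 AM is 3 hours 39 minutes.

3 hours 39 minutes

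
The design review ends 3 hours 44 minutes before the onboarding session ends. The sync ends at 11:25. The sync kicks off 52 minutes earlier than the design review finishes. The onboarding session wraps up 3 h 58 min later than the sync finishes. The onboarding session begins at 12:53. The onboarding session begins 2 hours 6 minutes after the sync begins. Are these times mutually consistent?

Yes

The onboarding session ends at 11:25 + 238 min = 15:23.
The design review ends at 15:23 − 224 min = 11:39.
The sync starts at 11:39 − 52 min = 10:47.
The onboarding session starts at 10:47 + 126 min = 12:53.
That matches the stated 12:53, so the schedule is consistent.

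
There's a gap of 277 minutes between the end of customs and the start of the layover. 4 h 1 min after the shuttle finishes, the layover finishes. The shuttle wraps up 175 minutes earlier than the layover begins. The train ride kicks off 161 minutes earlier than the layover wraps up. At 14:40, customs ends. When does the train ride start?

17:42

The layover starts at 14:40 + 277 min = 19:17.
The shuttle ends at 19:17 − 175 min = 16:22.
The layover ends at 16:22 + 241 min = 20:23.
The train ride starts at 20:23 − 161 min = 17:42.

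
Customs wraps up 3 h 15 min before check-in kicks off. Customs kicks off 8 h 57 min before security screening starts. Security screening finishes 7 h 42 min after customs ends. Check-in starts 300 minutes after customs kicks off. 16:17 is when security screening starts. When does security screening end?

16:47

Customs starts at 16:17 − 537 min = 07:20.
Check-in starts at 07:20 + 300 min = 12:20.
Customs ends at 12:20 − 195 min = 09:05.
Security screening ends at 09:05 + 462 min = 16:47.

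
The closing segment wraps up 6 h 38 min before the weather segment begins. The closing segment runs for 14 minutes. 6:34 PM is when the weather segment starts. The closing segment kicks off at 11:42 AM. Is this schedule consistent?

Yes

The closing segment ends at 6:34 PM − 398 min = 11:56 AM.
The closing segment starts at 11:56 AM − 14 min = 11:42 AM.
That matches the stated 11:42 AM, so the schedule is consistent.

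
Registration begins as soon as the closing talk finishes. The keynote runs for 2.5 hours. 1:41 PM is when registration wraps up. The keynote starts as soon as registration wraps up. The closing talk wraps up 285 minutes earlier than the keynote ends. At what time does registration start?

11:26 AM

The keynote starts at 1:41 PM.
The keynote ends at 1:41 PM + 150 min = 4:11 PM.
The closing talk ends at 4:11 PM − 285 min = 11:26 AM.
So registration starts at 11:26 AM.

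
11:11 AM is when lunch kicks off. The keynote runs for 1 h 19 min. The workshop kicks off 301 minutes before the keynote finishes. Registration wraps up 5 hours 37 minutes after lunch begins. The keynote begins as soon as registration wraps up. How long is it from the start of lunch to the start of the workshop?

Registration ends at 11:11 AM + 337 min = 4:48 PM.
So the keynote starts at 4:48 PM.
The keynote ends at 4:48 PM + 79 min = 6:07 PM.
The workshop starts at 6:07 PM − 301 min = 1:06 PM.
From 11:11 AM to 1:06 PM is 1 hour 55 minutes.

1 hour 55 minutes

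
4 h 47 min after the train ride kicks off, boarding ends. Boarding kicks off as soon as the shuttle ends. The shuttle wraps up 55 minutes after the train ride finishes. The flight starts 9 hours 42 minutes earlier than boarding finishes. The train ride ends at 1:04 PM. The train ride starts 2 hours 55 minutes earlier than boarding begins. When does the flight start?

The shuttle ends at 1:04 PM + 55 min = 1:59 PM.
So boarding starts at 1:59 PM.
The train ride starts at 1:59 PM − 175 min = 11:04 AM.
Boarding ends at 11:04 AM + 287 min = 3:51 PM.
The flight starts at 3:51 PM − 582 min = 6:09 AM.

6:09 AM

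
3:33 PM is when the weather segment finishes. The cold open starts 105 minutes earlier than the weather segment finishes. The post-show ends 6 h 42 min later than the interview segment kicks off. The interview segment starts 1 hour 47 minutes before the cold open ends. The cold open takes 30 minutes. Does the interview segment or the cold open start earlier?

the interview segment

The cold open starts at 3:33 PM − 105 min = 1:48 PM.
The cold open ends at 1:48 PM + 30 min = 2:18 PM.
The interview segment starts at 2:18 PM − 107 min = 12:31 PM.
The interview segment starts at 12:31 PM and the cold open starts at 1:48 PM, so the interview segment is first.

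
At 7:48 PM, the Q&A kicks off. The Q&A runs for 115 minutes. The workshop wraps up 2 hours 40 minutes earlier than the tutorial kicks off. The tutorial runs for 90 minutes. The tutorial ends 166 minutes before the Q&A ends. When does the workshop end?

2:47 PM

The Q&A ends at 7:48 PM + 115 min = 9:43 PM.
The tutorial ends at 9:43 PM − 166 min = 6:57 PM.
The tutorial starts at 6:57 PM − 90 min = 5:27 PM.
The workshop ends at 5:27 PM − 160 min = 2:47 PM.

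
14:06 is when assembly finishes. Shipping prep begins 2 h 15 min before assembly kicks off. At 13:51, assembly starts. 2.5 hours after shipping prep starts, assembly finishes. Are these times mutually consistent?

Yes

Shipping prep starts at 13:51 − 135 min = 11:36.
Assembly ends at 11:36 + 150 min = 14:06.
That matches the stated 14:06, so the schedule is consistent.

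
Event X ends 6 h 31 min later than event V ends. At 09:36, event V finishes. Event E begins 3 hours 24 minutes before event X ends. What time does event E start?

Event X ends at 09:36 + 391 min = 16:07.
Event E starts at 16:07 − 204 min = 12:43.

12:43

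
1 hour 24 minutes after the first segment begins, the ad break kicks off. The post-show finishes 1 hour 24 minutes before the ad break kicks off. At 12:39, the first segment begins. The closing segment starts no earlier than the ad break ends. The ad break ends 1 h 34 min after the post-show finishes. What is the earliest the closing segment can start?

14:13

The ad break starts at 12:39 + 84 min = 14:03.
The post-show ends at 14:03 − 84 min = 12:39.
The ad break ends at 12:39 + 94 min = 14:13.
The closing segment is bounded by the ad break, so the earliest it can start is 14:13.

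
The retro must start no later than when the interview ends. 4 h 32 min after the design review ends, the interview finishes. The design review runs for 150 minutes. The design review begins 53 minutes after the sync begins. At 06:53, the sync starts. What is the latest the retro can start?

14:48

The design review starts at 06:53 + 53 min = 07:46.
The design review ends at 07:46 + 150 min = 10:16.
The interview ends at 10:16 + 272 min = 14:48.
The retro is bounded by the interview, so the latest it can start is 14:48.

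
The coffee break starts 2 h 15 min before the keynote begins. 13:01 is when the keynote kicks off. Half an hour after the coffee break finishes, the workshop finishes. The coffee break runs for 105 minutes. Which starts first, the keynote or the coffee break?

the coffee break

The coffee break starts at 13:01 − 135 min = 10:46.
The keynote starts at 13:01 and the coffee break starts at 10:46, so the coffee break is first.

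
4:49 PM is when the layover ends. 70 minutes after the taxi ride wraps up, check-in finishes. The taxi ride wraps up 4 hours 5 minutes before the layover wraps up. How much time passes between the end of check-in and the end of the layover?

175 minutes

The taxi ride ends at 4:49 PM − 245 min = 12:44 PM.
Check-in ends at 12:44 PM + 70 min = 1:54 PM.
From 1:54 PM to 4:49 PM is 175 minutes.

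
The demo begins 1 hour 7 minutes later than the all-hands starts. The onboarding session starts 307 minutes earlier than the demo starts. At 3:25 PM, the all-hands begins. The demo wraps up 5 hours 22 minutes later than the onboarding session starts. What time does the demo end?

4:47 PM

The demo starts at 3:25 PM + 67 min = 4:32 PM.
The onboarding session starts at 4:32 PM − 307 min = 11:25 AM.
The demo ends at 11:25 AM + 322 min = 4:47 PM.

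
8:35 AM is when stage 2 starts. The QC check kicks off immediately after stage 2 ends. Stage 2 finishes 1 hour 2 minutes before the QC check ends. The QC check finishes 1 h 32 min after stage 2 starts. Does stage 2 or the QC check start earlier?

stage 2

The QC check ends at 8:35 AM + 92 min = 10:07 AM.
Stage 2 ends at 10:07 AM − 62 min = 9:05 AM.
So the QC check starts at 9:05 AM.
Stage 2 starts at 8:35 AM and the QC check starts at 9:05 AM, so stage 2 is first.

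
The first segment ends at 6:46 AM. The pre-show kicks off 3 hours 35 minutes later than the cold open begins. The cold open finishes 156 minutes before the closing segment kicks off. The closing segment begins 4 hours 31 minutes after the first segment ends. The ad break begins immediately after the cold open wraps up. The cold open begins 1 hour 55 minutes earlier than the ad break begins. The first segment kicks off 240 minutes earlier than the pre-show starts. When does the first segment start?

6:21 AM

The closing segment starts at 6:46 AM + 271 min = 11:17 AM.
The cold open ends at 11:17 AM − 156 min = 8:41 AM.
So the ad break starts at 8:41 AM.
The cold open starts at 8:41 AM − 115 min = 6:46 AM.
The pre-show starts at 6:46 AM + 215 min = 10:21 AM.
The first segment starts at 10:21 AM − 240 min = 6:21 AM.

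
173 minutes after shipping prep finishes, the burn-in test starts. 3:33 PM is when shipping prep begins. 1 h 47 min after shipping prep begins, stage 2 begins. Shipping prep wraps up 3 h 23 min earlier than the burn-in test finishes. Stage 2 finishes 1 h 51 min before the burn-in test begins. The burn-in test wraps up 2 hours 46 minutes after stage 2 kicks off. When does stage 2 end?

5:45 PM

Stage 2 starts at 3:33 PM + 107 min = 5:20 PM.
The burn-in test ends at 5:20 PM + 166 min = 8:06 PM.
Shipping prep ends at 8:06 PM − 203 min = 4:43 PM.
The burn-in test starts at 4:43 PM + 173 min = 7:36 PM.
Stage 2 ends at 7:36 PM − 111 min = 5:45 PM.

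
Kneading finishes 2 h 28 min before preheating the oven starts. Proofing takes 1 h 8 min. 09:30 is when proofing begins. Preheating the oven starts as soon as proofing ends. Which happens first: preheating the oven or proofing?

Proofing ends at 09:30 + 68 min = 10:38.
So preheating the oven starts at 10:38.
Preheating the oven starts at 10:38 and proofing starts at 09:30, so proofing is first.

proofing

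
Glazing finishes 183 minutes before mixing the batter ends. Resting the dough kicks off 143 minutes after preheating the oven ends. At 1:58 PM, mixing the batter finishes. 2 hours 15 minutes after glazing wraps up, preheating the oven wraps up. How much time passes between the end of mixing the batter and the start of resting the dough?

1 hour 35 minutes

Glazing ends at 1:58 PM − 183 min = 10:55 AM.
Preheating the oven ends at 10:55 AM + 135 min = 1:10 PM.
Resting the dough starts at 1:10 PM + 143 min = 3:33 PM.
From 1:58 PM to 3:33 PM is 1 hour 35 minutes.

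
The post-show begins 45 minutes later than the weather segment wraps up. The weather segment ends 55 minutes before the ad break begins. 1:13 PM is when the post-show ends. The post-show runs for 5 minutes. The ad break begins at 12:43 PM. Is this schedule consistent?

The weather segment ends at 12:43 PM − 55 min = 11:48 AM.
The post-show starts at 11:48 AM + 45 min = 12:33 PM.
The post-show ends at 12:33 PM + 5 min = 12:38 PM.
But the post-show is also said to end at 1:13 PM — a 35-minute conflict.

No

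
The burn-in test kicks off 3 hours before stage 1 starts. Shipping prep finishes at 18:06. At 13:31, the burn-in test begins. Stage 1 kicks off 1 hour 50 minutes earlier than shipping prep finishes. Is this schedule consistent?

No

Stage 1 starts at 18:06 − 110 min = 16:16.
The burn-in test starts at 16:16 − 180 min = 13:16.
But the burn-in test is also said to start at 13:31 — a 15-minute conflict.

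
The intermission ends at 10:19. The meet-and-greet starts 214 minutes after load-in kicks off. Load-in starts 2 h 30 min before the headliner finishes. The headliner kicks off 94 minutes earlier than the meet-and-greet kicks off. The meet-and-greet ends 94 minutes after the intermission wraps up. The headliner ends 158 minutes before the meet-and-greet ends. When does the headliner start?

The meet-and-greet ends at 10:19 + 94 min = 11:53.
The headliner ends at 11:53 − 158 min = 09:15.
Load-in starts at 09:15 − 150 min = 06:45.
The meet-and-greet starts at 06:45 + 214 min = 10:19.
The headliner starts at 10:19 − 94 min = 08:45.

08:45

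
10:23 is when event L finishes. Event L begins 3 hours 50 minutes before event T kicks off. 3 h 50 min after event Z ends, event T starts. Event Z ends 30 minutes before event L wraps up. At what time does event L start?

Event Z ends at 10:23 − 30 min = 09:53.
Event T starts at 09:53 + 230 min = 13:43.
Event L starts at 13:43 − 230 min = 09:53.

09:53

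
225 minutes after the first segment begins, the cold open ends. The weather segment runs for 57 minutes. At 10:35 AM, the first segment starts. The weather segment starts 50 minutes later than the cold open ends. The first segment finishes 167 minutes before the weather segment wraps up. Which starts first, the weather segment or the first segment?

The cold open ends at 10:35 AM + 225 min = 2:20 PM.
The weather segment starts at 2:20 PM + 50 min = 3:10 PM.
The weather segment starts at 3:10 PM and the first segment starts at 10:35 AM, so the first segment is first.

the first segment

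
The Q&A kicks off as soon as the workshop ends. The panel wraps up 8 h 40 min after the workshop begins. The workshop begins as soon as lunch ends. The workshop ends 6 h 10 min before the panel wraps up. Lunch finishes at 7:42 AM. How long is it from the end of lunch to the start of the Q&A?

The workshop starts at 7:42 AM.
The panel ends at 7:42 AM + 520 min = 4:22 PM.
The workshop ends at 4:22 PM − 370 min = 10:12 AM.
So the Q&A starts at 10:12 AM.
From 7:42 AM to 10:12 AM is 150 minutes.

150 minutes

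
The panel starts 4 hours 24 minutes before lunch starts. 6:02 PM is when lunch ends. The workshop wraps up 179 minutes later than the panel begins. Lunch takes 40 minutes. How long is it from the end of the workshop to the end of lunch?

Lunch starts at 6:02 PM − 40 min = 5:22 PM.
The panel starts at 5:22 PM − 264 min = 12:58 PM.
The workshop ends at 12:58 PM + 179 min = 3:57 PM.
From 3:57 PM to 6:02 PM is 2 h 5 min.

2 h 5 min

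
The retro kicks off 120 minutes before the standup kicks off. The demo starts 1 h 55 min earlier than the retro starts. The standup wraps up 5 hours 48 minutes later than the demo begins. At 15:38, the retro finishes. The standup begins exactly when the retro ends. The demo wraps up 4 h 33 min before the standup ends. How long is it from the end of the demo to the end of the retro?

The standup starts at 15:38.
The retro starts at 15:38 − 120 min = 13:38.
The demo starts at 13:38 − 115 min = 11:43.
The standup ends at 11:43 + 348 min = 17:31.
The demo ends at 17:31 − 273 min = 12:58.
From 12:58 to 15:38 is 160 minutes.

160 minutes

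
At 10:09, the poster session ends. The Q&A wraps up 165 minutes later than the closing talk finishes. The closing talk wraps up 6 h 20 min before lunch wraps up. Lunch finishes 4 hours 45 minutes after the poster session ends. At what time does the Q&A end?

Lunch ends at 10:09 + 285 min = 14:54.
The closing talk ends at 14:54 − 380 min = 08:34.
The Q&A ends at 08:34 + 165 min = 11:19.

11:19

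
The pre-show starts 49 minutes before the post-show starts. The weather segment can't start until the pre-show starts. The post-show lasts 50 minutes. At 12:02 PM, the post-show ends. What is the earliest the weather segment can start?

The post-show starts at 12:02 PM − 50 min = 11:12 AM.
The pre-show starts at 11:12 AM − 49 min = 10:23 AM.
The weather segment is bounded by the pre-show, so the earliest it can start is 10:23 AM.

10:23 AM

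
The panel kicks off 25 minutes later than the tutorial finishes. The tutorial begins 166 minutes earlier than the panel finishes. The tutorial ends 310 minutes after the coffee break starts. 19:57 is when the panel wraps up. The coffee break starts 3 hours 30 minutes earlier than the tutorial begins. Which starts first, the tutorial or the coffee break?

The tutorial starts at 19:57 − 166 min = 17:11.
The coffee break starts at 17:11 − 210 min = 13:41.
The tutorial starts at 17:11 and the coffee break starts at 13:41, so the coffee break is first.

the coffee break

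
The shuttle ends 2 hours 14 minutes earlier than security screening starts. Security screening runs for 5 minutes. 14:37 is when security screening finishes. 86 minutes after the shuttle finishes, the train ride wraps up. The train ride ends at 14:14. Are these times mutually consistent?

No

Security screening starts at 14:37 − 5 min = 14:32.
The shuttle ends at 14:32 − 134 min = 12:18.
The train ride ends at 12:18 + 86 min = 13:44.
But the train ride is also said to end at 14:14 — a 30-minute conflict.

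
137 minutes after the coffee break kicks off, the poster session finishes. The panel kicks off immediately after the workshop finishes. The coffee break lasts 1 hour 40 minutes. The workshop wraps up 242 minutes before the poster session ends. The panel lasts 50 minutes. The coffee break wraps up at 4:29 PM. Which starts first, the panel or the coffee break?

the panel

The coffee break starts at 4:29 PM − 100 min = 2:49 PM.
The poster session ends at 2:49 PM + 137 min = 5:06 PM.
The workshop ends at 5:06 PM − 242 min = 1:04 PM.
So the panel starts at 1:04 PM.
The panel starts at 1:04 PM and the coffee break starts at 2:49 PM, so the panel is first.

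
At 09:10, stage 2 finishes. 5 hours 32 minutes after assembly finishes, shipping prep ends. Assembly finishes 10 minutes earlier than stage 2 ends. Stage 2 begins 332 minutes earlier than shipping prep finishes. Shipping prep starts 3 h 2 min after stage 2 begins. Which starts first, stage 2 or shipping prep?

stage 2

Assembly ends at 09:10 − 10 min = 09:00.
Shipping prep ends at 09:00 + 332 min = 14:32.
Stage 2 starts at 14:32 − 332 min = 09:00.
Shipping prep starts at 09:00 + 182 min = 12:02.
Stage 2 starts at 09:00 and shipping prep starts at 12:02, so stage 2 is first.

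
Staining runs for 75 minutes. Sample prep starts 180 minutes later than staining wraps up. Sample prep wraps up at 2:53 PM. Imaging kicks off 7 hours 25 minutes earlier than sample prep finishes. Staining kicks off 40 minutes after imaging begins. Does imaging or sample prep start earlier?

imaging

Imaging starts at 2:53 PM − 445 min = 7:28 AM.
Staining starts at 7:28 AM + 40 min = 8:08 AM.
Staining ends at 8:08 AM + 75 min = 9:23 AM.
Sample prep starts at 9:23 AM + 180 min = 12:23 PM.
Imaging starts at 7:28 AM and sample prep starts at 12:23 PM, so imaging is first.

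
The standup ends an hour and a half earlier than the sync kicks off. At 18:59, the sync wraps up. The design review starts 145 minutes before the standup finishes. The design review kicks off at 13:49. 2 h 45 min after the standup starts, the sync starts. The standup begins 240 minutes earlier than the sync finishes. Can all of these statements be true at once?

The standup starts at 18:59 − 240 min = 14:59.
The sync starts at 14:59 + 165 min = 17:44.
The standup ends at 17:44 − 90 min = 16:14.
The design review starts at 16:14 − 145 min = 13:49.
That matches the stated 13:49, so the schedule is consistent.

Yes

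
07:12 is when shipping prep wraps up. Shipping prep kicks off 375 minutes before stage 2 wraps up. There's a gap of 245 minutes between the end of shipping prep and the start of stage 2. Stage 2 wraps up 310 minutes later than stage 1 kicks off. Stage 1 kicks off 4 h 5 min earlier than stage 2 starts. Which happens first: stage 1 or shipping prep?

shipping prep

Stage 2 starts at 07:12 + 245 min = 11:17.
Stage 1 starts at 11:17 − 245 min = 07:12.
Stage 2 ends at 07:12 + 310 min = 12:22.
Shipping prep starts at 12:22 − 375 min = 06:07.
Stage 1 starts at 07:12 and shipping prep starts at 06:07, so shipping prep is first.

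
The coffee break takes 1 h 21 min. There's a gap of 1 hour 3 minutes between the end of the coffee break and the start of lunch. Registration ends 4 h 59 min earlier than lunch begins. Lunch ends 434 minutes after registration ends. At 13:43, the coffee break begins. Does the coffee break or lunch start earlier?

the coffee break

The coffee break ends at 13:43 + 81 min = 15:04.
Lunch starts at 15:04 + 63 min = 16:07.
The coffee break starts at 13:43 and lunch starts at 16:07, so the coffee break is first.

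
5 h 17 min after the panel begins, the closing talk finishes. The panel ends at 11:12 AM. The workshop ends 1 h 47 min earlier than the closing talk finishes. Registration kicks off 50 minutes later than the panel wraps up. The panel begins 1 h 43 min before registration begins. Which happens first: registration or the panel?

the panel

Registration starts at 11:12 AM + 50 min = 12:02 PM.
The panel starts at 12:02 PM − 103 min = 10:19 AM.
Registration starts at 12:02 PM and the panel starts at 10:19 AM, so the panel is first.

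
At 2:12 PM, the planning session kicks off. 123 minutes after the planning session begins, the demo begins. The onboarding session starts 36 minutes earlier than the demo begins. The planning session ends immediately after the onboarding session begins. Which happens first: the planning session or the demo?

the planning session

The demo starts at 2:12 PM + 123 min = 4:15 PM.
The planning session starts at 2:12 PM and the demo starts at 4:15 PM, so the planning session is first.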